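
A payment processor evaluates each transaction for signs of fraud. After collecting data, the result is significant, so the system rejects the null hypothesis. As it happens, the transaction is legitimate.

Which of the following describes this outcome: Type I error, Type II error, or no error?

Type I error

The conventional null hypothesis here is that the transaction is legitimate.
H₀ was rejected, but H₀ is actually true.
Rejecting a true null hypothesis is a Type I error (false positive).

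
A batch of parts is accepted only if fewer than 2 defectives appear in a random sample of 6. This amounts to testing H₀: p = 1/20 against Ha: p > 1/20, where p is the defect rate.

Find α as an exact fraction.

Under H₀, K ~ Binomial(6, 1/20); the Type I error rate is P(K ≥ 2).
α = 1 − P(K ≤ 1) = 1 − 2476099/2560000 = 83901/2560000.

83901/2560000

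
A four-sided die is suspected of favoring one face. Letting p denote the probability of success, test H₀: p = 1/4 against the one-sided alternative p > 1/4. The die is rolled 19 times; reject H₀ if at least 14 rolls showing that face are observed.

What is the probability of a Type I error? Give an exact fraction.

Under H₀, X ~ Binomial(19, 1/4), and α = P(X ≥ 14).
Summing C(19,j)(1/4)^j(3/4)^{19−j} for j = 14,…,19 gives 395915/34359738368.

395915/34359738368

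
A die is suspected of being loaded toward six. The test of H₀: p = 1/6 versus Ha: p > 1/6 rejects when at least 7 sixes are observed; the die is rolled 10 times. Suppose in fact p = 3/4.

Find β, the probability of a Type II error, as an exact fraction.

A Type II error is failing to reject when Ha holds: with p = 3/4, β = P(S ≤ 6).
Summing C(10,j)·(3/4)^j·(1/4)^{10-j} for j = 0..6 gives 58753/262144.

58753/262144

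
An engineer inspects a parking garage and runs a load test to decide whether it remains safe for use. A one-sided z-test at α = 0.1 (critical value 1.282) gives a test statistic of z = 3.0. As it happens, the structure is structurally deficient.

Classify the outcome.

No error (correct decision).

The conventional null hypothesis is that the structure meets the required load capacity (safe).
Since z = 3.0 > z* = 1.282, H₀ is rejected.
H₀ is false (actually the structure is structurally deficient).
The decision matches the true state — no error.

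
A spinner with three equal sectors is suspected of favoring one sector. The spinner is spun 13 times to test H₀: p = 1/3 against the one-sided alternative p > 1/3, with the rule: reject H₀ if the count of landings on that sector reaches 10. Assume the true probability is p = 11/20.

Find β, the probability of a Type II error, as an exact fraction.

β = P(fail to reject H₀ | Ha true) = P(X ≤ 9 | p = 11/20), X ~ Binomial(13, 11/20).
Summing C(13,j)·(11/20)^j·(9/20)^{13-j} for j = 0..9 gives 1857697115702463/2048000000000000.

1857697115702463/2048000000000000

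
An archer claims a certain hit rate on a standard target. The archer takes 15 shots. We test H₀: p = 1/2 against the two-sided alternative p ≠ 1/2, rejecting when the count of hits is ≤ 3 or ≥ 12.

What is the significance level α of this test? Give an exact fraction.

Under H₀, X ~ Binomial(15, 1/2); α is the probability of landing in either tail, P(X ≤ 3) + P(X ≥ 12).
By symmetry, α = 2·P(X ≤ 3) = 2·(1 + 15 + 105 + 455)/32768 = 1152/32768 = 9/256.

9/256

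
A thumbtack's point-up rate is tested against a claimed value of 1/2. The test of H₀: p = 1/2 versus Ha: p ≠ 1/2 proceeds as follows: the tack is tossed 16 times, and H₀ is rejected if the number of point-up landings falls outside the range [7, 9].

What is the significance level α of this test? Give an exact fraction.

14893/32768

Under H₀, S ~ Binomial(16, 1/2); α is the probability of landing in either tail, P(S ≤ 6) + P(S ≥ 10).
By symmetry, α = 2·P(S ≤ 6) = 2·(1 + 16 + 120 + 560 + 1820 + 4368 + 8008)/65536 = 29786/65536 = 14893/32768.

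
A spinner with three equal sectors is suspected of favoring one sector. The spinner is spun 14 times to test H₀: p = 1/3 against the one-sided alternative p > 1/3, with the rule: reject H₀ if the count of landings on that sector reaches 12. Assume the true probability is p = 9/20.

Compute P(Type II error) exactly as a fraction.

β = P(fail to reject H₀ | Ha true) = P(X ≤ 11 | p = 9/20), X ~ Binomial(14, 9/20).
Equivalently, β = 1 − P(X ≥ 12) = 817437922121895041/819200000000000000.

817437922121895041/819200000000000000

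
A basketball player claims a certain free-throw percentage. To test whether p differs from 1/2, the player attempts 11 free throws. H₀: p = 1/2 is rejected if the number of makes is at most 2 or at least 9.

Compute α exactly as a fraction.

Under H₀, X ~ Binomial(11, 1/2); α is the probability of landing in either tail, P(X ≤ 2) + P(X ≥ 9).
The two tails are symmetric, so α = 2·(1 + 11 + 55)/2^11 = 134/2048 = 67/1024.

67/1024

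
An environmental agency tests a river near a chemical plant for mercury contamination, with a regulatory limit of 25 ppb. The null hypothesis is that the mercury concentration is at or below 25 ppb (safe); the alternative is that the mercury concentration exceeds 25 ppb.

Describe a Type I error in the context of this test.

A Type I error is rejecting H₀ when H₀ is true.
Here that means declaring the site contaminated and ordering remediation when actually the mercury concentration is at or below 25 ppb (safe).

A Type I error would mean concluding that the mercury concentration exceeds 25 ppb when in fact the mercury concentration is at or below 25 ppb (safe).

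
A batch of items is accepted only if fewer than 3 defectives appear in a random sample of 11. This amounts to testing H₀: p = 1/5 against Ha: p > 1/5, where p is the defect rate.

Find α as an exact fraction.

Under H₀, X ~ Binomial(11, 1/5); the Type I error rate is P(X ≥ 3).
α = 1 − P(X ≤ 2) = 1 − 6029312/9765625 = 3736313/9765625.

3736313/9765625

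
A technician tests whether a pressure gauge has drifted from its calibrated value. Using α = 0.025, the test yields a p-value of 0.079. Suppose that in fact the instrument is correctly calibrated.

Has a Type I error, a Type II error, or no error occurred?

The conventional null hypothesis is that the instrument is correctly calibrated.
Since p = 0.079 ≥ α = 0.025, H₀ is not rejected.
H₀ is true (actually the instrument is correctly calibrated).
The decision matches the true state — no error.

No error (correct decision).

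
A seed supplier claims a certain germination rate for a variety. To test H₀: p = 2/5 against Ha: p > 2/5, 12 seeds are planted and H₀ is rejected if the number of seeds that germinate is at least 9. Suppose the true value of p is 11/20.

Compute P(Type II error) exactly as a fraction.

β = P(fail to reject H₀ | Ha true) = P(X ≤ 8 | p = 11/20), X ~ Binomial(12, 11/20).
Equivalently, β = 1 − P(X ≥ 9) = 709043757719553/819200000000000.

709043757719553/819200000000000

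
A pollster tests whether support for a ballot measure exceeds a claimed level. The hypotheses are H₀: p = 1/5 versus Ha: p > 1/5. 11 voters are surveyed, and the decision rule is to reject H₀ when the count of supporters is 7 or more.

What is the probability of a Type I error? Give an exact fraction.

α = P(reject H₀ | H₀ true) = P(K ≥ 7 | p = 1/5), with K ~ Binomial(11, 1/5).
Summing C(11,j)(1/5)^j(4/5)^{11−j} for j = 7,…,11 gives 19193/9765625.

19193/9765625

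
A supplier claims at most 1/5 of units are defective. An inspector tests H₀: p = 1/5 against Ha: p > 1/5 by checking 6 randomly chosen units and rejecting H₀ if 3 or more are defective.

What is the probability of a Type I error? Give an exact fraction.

309/3125

Under H₀, S ~ Binomial(6, 1/5); the Type I error rate is P(S ≥ 3).
α = 1 − P(S ≤ 2) = 1 − 2816/3125 = 309/3125.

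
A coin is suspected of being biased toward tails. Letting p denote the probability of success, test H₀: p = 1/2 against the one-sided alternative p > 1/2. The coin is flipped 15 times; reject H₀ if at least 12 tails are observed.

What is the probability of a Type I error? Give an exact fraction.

9/512

The Type I error probability is α = P(X ≥ 12) computed under H₀, where X ~ Binomial(15, 1/2).
That's C(15,12) + C(15,13) + C(15,14) + C(15,15) over 2^15, i.e. (455 + 105 + 15 + 1)/32768 = 576/32768 = 9/512.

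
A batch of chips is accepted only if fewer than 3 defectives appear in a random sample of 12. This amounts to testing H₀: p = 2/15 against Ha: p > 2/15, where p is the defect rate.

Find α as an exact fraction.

5408352292624/25949267578125

The significance level is the probability, assuming p = 2/15, of seeing 3 or more defectives in 12 draws.
Computing the lower-tail complement: 1 − 20540915285501/25949267578125 = 5408352292624/25949267578125.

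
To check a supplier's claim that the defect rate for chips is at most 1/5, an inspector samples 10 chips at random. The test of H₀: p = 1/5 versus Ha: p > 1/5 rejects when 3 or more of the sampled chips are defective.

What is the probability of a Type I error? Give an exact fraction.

α = P(reject H₀ | H₀ true) = P(K ≥ 3 | p = 1/5), K ~ Binomial(10, 1/5).
Via the complement, α = 1 − Σ_{j=0}^{2} C(10,j)(1/5)^j(4/5)^{10-j} = 3146489/9765625.

3146489/9765625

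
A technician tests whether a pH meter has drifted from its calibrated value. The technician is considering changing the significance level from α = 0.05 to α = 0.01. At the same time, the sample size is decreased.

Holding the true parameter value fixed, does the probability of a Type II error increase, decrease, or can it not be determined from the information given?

It increases.

A smaller α moves the rejection region further into the tail. With the alternative true, more outcomes now fall outside the rejection region, so failing to reject becomes more likely. A smaller sample increases the standard error, so the sampling distributions under H₀ and Ha overlap more. Both changes push β in the same direction.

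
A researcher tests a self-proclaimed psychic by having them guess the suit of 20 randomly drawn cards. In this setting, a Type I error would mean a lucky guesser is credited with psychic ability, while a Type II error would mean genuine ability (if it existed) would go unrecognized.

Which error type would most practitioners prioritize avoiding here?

The Type I consequence (a lucky guesser is credited with psychic ability) is more severe than the Type II consequence (genuine ability (if it existed) would go unrecognized).

Type I error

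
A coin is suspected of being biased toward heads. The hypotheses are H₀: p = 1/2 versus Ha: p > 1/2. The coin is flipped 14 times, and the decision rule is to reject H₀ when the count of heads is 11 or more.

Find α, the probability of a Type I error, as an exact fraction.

235/8192

Under H₀, K ~ Binomial(14, 1/2), and α = P(K ≥ 11).
P(K ≥ 11) = [C(14,11) + C(14,12) + C(14,13) + C(14,14)] / 2^14 = (364 + 91 + 14 + 1) / 16384 = 470/16384 = 235/8192.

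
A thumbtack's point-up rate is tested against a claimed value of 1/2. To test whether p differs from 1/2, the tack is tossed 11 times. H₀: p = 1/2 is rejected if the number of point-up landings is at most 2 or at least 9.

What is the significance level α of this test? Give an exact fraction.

67/1024

Under H₀, K ~ Binomial(11, 1/2); α is the probability of landing in either tail, P(K ≤ 2) + P(K ≥ 9).
The two tails are symmetric, so α = 2·(1 + 11 + 55)/2^11 = 134/2048 = 67/1024.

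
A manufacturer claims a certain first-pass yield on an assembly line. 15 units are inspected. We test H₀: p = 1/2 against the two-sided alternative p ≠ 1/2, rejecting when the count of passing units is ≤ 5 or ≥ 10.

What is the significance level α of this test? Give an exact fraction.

α = P(Y ≤ 5 or Y ≥ 10 | p = 1/2), Y ~ Binomial(15, 1/2).
By symmetry, α = 2·P(Y ≤ 5) = 2·(1 + 15 + 105 + 455 + 1365 + 3003)/32768 = 9888/32768 = 309/1024.

309/1024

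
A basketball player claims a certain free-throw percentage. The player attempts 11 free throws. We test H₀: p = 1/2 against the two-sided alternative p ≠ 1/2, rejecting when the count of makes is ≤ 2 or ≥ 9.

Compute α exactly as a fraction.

67/1024

The significance level is the null-hypothesis probability of the rejection region {≤2} ∪ {≥9}.
By symmetry, α = 2·P(K ≤ 2) = 2·(1 + 11 + 55)/2048 = 134/2048 = 67/1024.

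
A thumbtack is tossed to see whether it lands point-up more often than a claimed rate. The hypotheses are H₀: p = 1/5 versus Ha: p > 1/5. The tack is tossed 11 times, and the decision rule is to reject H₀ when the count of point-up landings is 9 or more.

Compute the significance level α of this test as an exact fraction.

α = P(reject H₀ | H₀ true) = P(X ≥ 9 | p = 1/5), with X ~ Binomial(11, 1/5).
Summing C(11,j)(1/5)^j(4/5)^{11−j} for j = 9,…,11 gives 37/1953125.

37/1953125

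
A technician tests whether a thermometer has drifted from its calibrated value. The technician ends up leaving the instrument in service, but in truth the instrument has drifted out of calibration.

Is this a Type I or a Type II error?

Type II error

The null hypothesis here is that the instrument is correctly calibrated.
'Leaving the instrument in service' corresponds to failing to reject H₀.
H₀ was not rejected but H₀ is false — a Type II error (false negative).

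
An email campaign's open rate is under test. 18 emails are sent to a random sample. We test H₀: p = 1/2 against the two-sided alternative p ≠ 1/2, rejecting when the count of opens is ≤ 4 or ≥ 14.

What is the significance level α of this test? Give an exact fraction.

The significance level is the null-hypothesis probability of the rejection region {≤4} ∪ {≥14}.
By symmetry, α = 2·P(Y ≤ 4) = 2·(1 + 18 + 153 + 816 + 3060)/262144 = 8096/262144 = 253/8192.

253/8192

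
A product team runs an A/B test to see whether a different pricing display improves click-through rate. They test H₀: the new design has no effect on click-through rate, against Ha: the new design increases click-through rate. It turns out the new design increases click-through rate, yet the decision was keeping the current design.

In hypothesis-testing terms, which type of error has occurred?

Type II error

'Keeping the current design' corresponds to failing to reject H₀.
H₀ was not rejected but H₀ is false — a Type II error (false negative).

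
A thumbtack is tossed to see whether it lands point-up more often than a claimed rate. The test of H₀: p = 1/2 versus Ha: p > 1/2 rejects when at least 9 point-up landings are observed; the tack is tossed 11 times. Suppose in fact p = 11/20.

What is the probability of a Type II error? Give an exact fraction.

38288445266097/40960000000000

β = P(fail to reject H₀ | Ha true) = P(X ≤ 8 | p = 11/20), X ~ Binomial(11, 11/20).
Summing C(11,j)·(11/20)^j·(9/20)^{11-j} for j = 0..8 gives 38288445266097/40960000000000.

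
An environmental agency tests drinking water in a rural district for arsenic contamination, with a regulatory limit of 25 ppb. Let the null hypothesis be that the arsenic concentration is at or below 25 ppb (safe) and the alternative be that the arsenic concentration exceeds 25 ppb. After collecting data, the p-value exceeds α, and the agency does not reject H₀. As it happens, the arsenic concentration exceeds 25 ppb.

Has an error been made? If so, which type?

Type II error

H₀ was not rejected, but H₀ is actually false.
Failing to reject a false null hypothesis is a Type II error (false negative).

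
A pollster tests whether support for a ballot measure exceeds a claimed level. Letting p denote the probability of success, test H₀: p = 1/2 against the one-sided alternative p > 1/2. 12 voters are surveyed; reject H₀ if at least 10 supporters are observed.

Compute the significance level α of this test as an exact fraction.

79/4096

α = P(reject H₀ | H₀ true) = P(S ≥ 10 | p = 1/2), with S ~ Binomial(12, 1/2).
Summing the upper tail: (66 + 12 + 1) / 2^12 = 79/4096.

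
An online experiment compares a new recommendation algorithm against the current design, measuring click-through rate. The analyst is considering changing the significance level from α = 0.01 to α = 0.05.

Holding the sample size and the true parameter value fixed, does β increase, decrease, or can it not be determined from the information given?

It decreases.

With a larger α the critical value moves toward the center, so more of the Ha sampling distribution lies in the rejection region.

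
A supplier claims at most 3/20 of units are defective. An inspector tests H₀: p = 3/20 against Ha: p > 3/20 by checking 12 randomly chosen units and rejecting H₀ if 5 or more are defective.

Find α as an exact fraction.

α = P(reject H₀ | H₀ true) = P(S ≥ 5 | p = 3/20), S ~ Binomial(12, 3/20).
α = 1 − P(S ≤ 4) = 1 − 399801586216033/409600000000000 = 9798413783967/409600000000000.

9798413783967/409600000000000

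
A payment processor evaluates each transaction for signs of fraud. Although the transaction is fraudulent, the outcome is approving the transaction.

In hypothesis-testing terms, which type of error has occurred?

The null hypothesis here is that the transaction is legitimate.
'Approving the transaction' corresponds to failing to reject H₀.
H₀ was not rejected but H₀ is false — a Type II error (false negative).

Type II error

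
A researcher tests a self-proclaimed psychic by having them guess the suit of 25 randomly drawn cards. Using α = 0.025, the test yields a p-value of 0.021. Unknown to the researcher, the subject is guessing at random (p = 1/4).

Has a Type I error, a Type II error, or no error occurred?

Type I error

The conventional null hypothesis is that the subject is guessing at random (p = 1/4).
Since p = 0.021 < α = 0.025, H₀ is rejected.
H₀ is true (actually the subject is guessing at random (p = 1/4)).
Rejecting a true H₀ is a Type I error.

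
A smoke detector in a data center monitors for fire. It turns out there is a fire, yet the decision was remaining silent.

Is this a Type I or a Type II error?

The null hypothesis here is that there is no fire.
'Remaining silent' corresponds to failing to reject H₀.
H₀ was not rejected but H₀ is false — a Type II error (false negative).

Type II error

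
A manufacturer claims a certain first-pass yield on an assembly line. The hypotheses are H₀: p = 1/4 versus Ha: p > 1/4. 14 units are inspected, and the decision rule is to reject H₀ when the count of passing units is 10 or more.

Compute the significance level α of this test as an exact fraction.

91771/268435456

Under H₀, X ~ Binomial(14, 1/4), and α = P(X ≥ 10).
Adding the binomial terms for j = 10 through 14 with p = 1/4 yields 91771/268435456.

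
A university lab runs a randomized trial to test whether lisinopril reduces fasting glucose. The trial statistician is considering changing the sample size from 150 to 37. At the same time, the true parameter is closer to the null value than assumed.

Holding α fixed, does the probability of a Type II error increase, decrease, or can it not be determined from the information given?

Reducing n widens both sampling distributions, so the test has less ability to distinguish Ha from H₀. A smaller true effect puts the Ha sampling distribution closer to H₀, so more of it falls in the non-rejection region. Both changes push β in the same direction.

It increases.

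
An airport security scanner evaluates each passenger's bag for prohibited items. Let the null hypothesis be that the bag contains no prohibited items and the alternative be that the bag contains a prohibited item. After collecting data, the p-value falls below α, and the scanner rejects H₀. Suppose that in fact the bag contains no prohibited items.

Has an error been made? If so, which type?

H₀ was rejected, but H₀ is actually true.
Rejecting a true null hypothesis is a Type I error (false positive).

Type I error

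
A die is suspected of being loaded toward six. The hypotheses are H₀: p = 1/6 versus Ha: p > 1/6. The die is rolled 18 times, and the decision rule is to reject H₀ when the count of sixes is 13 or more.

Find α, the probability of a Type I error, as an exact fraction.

3599177/12694994583552

Under H₀, S ~ Binomial(18, 1/6), and α = P(S ≥ 13).
Summing C(18,j)(1/6)^j(5/6)^{18−j} for j = 13,…,18 gives 3599177/12694994583552.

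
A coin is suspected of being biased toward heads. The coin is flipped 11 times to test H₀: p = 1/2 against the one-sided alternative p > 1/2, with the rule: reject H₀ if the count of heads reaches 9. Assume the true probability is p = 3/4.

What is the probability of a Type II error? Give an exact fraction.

A Type II error is failing to reject when Ha holds: with p = 3/4, β = P(K ≤ 8).
Summing C(11,j)·(3/4)^j·(1/4)^{11-j} for j = 0..8 gives 2285053/4194304.

2285053/4194304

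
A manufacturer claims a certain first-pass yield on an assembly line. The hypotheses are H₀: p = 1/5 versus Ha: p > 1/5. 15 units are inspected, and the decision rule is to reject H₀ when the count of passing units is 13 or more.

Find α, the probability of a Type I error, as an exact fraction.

1741/30517578125

The Type I error probability is α = P(S ≥ 13) computed under H₀, where S ~ Binomial(15, 1/5).
Adding the binomial terms for j = 13 through 15 with p = 1/5 yields 1741/30517578125.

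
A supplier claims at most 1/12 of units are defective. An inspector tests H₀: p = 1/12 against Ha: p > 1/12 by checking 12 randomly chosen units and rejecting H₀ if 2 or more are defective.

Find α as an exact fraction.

The significance level is the probability, assuming p = 1/12, of seeing 2 or more defectives in 12 draws.
Via the complement, α = 1 − Σ_{j=0}^{1} C(12,j)(1/12)^j(11/12)^{12-j} = 2353932024203/8916100448256.

2353932024203/8916100448256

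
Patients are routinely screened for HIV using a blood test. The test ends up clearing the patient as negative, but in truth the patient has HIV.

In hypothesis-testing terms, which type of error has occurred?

Type II error

The null hypothesis here is that the patient does not have HIV.
'Clearing the patient as negative' corresponds to failing to reject H₀.
H₀ was not rejected but H₀ is false — a Type II error (false negative).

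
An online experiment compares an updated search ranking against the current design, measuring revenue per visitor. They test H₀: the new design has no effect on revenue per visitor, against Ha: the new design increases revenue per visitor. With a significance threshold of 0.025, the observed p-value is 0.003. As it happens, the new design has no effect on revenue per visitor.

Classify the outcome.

Type I error

Since p = 0.003 < α = 0.025, H₀ is rejected.
H₀ is true (actually the new design has no effect on revenue per visitor).
Rejecting a true H₀ is a Type I error.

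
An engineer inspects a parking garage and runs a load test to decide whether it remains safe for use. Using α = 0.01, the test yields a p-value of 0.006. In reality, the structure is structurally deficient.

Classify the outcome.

Neither — the decision is correct.

The conventional null hypothesis is that the structure meets the required load capacity (safe).
Since p = 0.006 < α = 0.01, H₀ is rejected.
H₀ is false (actually the structure is structurally deficient).
The decision matches the true state — no error.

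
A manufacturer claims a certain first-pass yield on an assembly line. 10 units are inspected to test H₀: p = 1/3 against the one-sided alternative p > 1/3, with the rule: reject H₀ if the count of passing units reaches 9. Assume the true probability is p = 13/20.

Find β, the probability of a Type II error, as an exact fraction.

9359826552041/10240000000000

β = P(fail to reject H₀ | Ha true) = P(K ≤ 8 | p = 13/20), K ~ Binomial(10, 13/20).
Summing C(10,j)·(13/20)^j·(7/20)^{10-j} for j = 0..8 gives 9359826552041/10240000000000.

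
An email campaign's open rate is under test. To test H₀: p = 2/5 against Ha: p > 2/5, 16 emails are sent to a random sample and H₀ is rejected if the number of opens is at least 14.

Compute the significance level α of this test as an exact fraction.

α = P(reject H₀ | H₀ true) = P(K ≥ 14 | p = 2/5), with K ~ Binomial(16, 2/5).
P(K ≥ 14) = Σ_{j=14}^{16} C(16,j)·(2/5)^j·(3/5)^{16-j} = 3866624/30517578125.

3866624/30517578125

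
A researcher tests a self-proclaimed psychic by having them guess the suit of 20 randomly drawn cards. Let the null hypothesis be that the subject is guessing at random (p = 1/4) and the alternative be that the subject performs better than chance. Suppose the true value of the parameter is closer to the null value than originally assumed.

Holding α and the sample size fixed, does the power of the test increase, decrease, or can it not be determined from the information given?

A smaller true effect puts the Ha sampling distribution closer to H₀, so more of it falls in the non-rejection region.
Since power = 1 − β and β increases, power decreases.

It decreases.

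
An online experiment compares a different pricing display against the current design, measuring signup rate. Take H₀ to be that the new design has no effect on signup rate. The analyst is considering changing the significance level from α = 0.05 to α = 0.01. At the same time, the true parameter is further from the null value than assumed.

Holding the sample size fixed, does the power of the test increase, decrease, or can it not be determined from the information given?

The first change alone would make β increase; the second alone would make β decrease. Which effect dominates depends on the magnitudes, which are not given.
Since power = 1 − β, the effect on power is likewise indeterminate.

Cannot be determined from the information given.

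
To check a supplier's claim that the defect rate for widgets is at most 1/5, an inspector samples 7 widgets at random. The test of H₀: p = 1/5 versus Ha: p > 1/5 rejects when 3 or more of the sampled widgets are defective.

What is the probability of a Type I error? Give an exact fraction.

2313/15625

Under H₀, Y ~ Binomial(7, 1/5); the Type I error rate is P(Y ≥ 3).
α = 1 − P(Y ≤ 2) = 1 − 13312/15625 = 2313/15625.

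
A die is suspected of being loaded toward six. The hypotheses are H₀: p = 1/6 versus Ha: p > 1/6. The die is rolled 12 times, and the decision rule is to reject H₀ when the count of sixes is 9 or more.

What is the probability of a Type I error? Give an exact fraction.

α = P(reject H₀ | H₀ true) = P(Y ≥ 9 | p = 1/6), with Y ~ Binomial(12, 1/6).
P(Y ≥ 9) = Σ_{j=9}^{12} C(12,j)·(1/6)^j·(5/6)^{12-j} = 9737/725594112.

9737/725594112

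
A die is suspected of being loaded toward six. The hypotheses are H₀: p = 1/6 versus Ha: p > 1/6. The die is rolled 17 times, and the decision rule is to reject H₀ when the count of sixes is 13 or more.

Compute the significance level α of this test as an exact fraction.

The Type I error probability is α = P(Y ≥ 13) computed under H₀, where Y ~ Binomial(17, 1/6).
P(Y ≥ 13) = Σ_{j=13}^{17} C(17,j)·(1/6)^j·(5/6)^{17-j} = 787993/8463329722368.

787993/8463329722368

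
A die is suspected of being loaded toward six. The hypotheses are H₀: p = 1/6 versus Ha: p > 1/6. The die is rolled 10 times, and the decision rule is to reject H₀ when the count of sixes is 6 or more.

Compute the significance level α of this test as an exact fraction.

Under H₀, Y ~ Binomial(10, 1/6), and α = P(Y ≥ 6).
P(Y ≥ 6) = Σ_{j=6}^{10} C(10,j)·(1/6)^j·(5/6)^{10-j} = 24571/10077696.

24571/10077696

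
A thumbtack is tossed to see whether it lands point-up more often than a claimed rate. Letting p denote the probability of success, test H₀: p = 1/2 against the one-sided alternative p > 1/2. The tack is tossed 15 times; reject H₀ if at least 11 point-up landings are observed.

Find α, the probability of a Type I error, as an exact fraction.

1941/32768

α = P(reject H₀ | H₀ true) = P(S ≥ 11 | p = 1/2), with S ~ Binomial(15, 1/2).
Summing the upper tail: (1365 + 455 + 105 + 15 + 1) / 2^15 = 1941/32768.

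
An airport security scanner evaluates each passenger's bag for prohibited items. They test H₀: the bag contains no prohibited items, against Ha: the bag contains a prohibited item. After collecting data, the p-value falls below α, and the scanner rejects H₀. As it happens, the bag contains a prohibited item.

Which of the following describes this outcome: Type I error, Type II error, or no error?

No error (correct decision).

The test rejected a false H₀ — the decision matches the true state.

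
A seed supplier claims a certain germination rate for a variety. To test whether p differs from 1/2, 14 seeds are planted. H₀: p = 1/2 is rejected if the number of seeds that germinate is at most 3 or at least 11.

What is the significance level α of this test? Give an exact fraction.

Under H₀, X ~ Binomial(14, 1/2); α is the probability of landing in either tail, P(X ≤ 3) + P(X ≥ 11).
By symmetry, α = 2·P(X ≤ 3) = 2·(1 + 14 + 91 + 364)/16384 = 940/16384 = 235/4096.

235/4096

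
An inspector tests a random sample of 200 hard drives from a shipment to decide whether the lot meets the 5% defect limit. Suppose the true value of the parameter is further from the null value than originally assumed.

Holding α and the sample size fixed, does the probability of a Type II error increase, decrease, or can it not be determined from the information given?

It decreases.

The further the true parameter sits from the null value, the more of the Ha sampling distribution falls in the rejection region.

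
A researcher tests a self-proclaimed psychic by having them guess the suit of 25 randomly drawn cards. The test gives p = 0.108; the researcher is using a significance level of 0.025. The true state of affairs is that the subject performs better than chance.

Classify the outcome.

The conventional null hypothesis is that the subject is guessing at random (p = 1/4).
Since p = 0.108 ≥ α = 0.025, H₀ is not rejected.
H₀ is false (actually the subject performs better than chance).
Failing to reject a false H₀ is a Type II error.

Type II error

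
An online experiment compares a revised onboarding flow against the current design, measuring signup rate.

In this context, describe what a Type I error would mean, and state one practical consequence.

A Type I error would mean concluding that the new design increases signup rate when in fact the new design has no effect on signup rate. Consequence: engineering effort is spent shipping a change that doesn't actually help.

With the conventional null hypothesis that the new design has no effect on signup rate:
A Type I error is rejecting H₀ when H₀ is true.
Here that means shipping the new feature to all users when actually the new design has no effect on signup rate.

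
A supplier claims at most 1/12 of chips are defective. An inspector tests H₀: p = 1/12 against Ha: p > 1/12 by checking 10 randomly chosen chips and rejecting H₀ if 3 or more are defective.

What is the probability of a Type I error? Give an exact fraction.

α = P(reject H₀ | H₀ true) = P(S ≥ 3 | p = 1/12), S ~ Binomial(10, 1/12).
Computing the lower-tail complement: 1 − 4930254263/5159780352 = 229526089/5159780352.

229526089/5159780352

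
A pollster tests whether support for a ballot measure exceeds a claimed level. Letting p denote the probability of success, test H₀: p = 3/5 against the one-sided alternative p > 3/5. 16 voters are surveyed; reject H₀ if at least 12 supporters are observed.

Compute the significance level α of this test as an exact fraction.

The Type I error probability is α = P(X ≥ 12) computed under H₀, where X ~ Binomial(16, 3/5).
Summing C(16,j)(3/5)^j(2/5)^{16−j} for j = 12,…,16 gives 1016646633/6103515625.

1016646633/6103515625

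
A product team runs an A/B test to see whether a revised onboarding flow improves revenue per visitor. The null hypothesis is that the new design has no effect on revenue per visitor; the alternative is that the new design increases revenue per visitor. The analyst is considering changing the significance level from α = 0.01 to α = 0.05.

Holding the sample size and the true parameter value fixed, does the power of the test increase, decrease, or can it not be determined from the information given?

A larger α widens the rejection region, so when the alternative is true more outcomes lead to rejection — failing to reject becomes less likely.
Since power = 1 − β and β decreases, power increases.

It increases.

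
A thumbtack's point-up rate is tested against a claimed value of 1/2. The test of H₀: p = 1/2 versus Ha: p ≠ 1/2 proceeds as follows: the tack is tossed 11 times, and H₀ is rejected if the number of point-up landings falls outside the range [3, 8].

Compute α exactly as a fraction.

67/1024

α = P(Y ≤ 2 or Y ≥ 9 | p = 1/2), Y ~ Binomial(11, 1/2).
The two tails are symmetric, so α = 2·(1 + 11 + 55)/2^11 = 134/2048 = 67/1024.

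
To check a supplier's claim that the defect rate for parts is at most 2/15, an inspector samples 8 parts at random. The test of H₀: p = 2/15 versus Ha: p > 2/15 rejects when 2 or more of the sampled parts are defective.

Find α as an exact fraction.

743183632/2562890625

The significance level is the probability, assuming p = 2/15, of seeing 2 or more defectives in 8 draws.
α = 1 − P(K ≤ 1) = 1 − 1819706993/2562890625 = 743183632/2562890625.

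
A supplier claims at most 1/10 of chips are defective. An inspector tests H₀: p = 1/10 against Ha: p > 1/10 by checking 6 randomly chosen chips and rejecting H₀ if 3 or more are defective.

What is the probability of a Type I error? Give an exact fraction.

317/20000

The significance level is the probability, assuming p = 1/10, of seeing 3 or more defectives in 6 draws.
Via the complement, α = 1 − Σ_{j=0}^{2} C(6,j)(1/10)^j(9/10)^{6-j} = 317/20000.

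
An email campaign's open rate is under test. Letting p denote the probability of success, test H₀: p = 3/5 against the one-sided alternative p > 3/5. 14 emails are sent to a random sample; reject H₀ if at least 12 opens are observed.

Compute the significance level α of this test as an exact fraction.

α = P(reject H₀ | H₀ true) = P(S ≥ 12 | p = 3/5), with S ~ Binomial(14, 3/5).
Adding the binomial terms for j = 12 through 14 with p = 3/5 yields 242868537/6103515625.

242868537/6103515625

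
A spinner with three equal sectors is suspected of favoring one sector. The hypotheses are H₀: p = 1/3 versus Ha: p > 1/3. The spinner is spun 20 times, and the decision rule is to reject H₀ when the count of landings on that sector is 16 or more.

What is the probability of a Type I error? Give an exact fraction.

29147/1162261467

Under H₀, K ~ Binomial(20, 1/3), and α = P(K ≥ 16).
Adding the binomial terms for j = 16 through 20 with p = 1/3 yields 29147/1162261467.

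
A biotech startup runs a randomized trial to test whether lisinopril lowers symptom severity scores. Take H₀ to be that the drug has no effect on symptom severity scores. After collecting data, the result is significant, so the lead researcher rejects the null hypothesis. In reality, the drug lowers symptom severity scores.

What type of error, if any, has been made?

The test rejected a false H₀ — the decision matches the true state.

No error (correct decision).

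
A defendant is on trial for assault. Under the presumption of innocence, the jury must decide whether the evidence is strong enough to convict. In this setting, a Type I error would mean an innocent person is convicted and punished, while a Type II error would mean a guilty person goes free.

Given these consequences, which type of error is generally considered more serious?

Type I error

The Type I consequence (an innocent person is convicted and punished) is more severe than the Type II consequence (a guilty person goes free).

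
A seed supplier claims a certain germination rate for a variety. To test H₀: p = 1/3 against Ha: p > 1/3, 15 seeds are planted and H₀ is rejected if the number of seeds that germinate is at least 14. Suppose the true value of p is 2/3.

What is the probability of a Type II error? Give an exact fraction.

β = P(fail to reject H₀ | Ha true) = P(K ≤ 13 | p = 2/3), K ~ Binomial(15, 2/3).
Equivalently, β = 1 − P(K ≥ 14) = 14070379/14348907.

14070379/14348907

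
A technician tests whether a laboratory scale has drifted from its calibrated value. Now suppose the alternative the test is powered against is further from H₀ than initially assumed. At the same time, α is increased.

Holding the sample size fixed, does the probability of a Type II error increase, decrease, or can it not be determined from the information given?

It decreases.

A larger true effect moves the Ha sampling distribution further from the H₀ critical value, making rejection more likely when Ha is true. A larger α widens the rejection region, so when the alternative is true more outcomes lead to rejection — failing to reject becomes less likely. Both changes push β in the same direction.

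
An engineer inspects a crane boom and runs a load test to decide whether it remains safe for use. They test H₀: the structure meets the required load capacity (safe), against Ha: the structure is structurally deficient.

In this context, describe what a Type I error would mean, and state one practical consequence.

A Type I error would mean concluding that the structure is structurally deficient when in fact the structure meets the required load capacity (safe). Consequence: a sound structure is closed unnecessarily, at significant cost and disruption.

A Type I error is rejecting H₀ when H₀ is true.
Here that means closing the structure for repairs when actually the structure meets the required load capacity (safe).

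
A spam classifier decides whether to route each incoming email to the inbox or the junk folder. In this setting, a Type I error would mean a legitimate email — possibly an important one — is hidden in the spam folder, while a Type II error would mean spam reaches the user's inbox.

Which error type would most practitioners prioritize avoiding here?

The Type I consequence (a legitimate email — possibly an important one — is hidden in the spam folder) is more severe than the Type II consequence (spam reaches the user's inbox).

Type I error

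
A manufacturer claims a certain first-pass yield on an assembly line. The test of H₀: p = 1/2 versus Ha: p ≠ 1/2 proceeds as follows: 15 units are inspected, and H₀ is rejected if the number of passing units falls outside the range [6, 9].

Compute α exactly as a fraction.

309/1024

Under H₀, X ~ Binomial(15, 1/2); α is the probability of landing in either tail, P(X ≤ 5) + P(X ≥ 10).
By symmetry, α = 2·P(X ≤ 5) = 2·(1 + 15 + 105 + 455 + 1365 + 3003)/32768 = 9888/32768 = 309/1024.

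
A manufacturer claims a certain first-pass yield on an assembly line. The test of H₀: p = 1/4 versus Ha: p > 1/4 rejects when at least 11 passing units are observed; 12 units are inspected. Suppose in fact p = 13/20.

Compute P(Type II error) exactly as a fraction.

3922160441778411/4096000000000000

A Type II error is failing to reject when Ha holds: with p = 13/20, β = P(S ≤ 10).
Summing C(12,j)·(13/20)^j·(7/20)^{12-j} for j = 0..10 gives 3922160441778411/4096000000000000.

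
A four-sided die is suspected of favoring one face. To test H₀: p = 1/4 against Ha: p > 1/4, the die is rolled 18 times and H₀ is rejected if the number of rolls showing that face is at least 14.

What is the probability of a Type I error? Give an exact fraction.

67831/17179869184

α = P(reject H₀ | H₀ true) = P(X ≥ 14 | p = 1/4), with X ~ Binomial(18, 1/4).
Summing C(18,j)(1/4)^j(3/4)^{18−j} for j = 14,…,18 gives 67831/17179869184.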